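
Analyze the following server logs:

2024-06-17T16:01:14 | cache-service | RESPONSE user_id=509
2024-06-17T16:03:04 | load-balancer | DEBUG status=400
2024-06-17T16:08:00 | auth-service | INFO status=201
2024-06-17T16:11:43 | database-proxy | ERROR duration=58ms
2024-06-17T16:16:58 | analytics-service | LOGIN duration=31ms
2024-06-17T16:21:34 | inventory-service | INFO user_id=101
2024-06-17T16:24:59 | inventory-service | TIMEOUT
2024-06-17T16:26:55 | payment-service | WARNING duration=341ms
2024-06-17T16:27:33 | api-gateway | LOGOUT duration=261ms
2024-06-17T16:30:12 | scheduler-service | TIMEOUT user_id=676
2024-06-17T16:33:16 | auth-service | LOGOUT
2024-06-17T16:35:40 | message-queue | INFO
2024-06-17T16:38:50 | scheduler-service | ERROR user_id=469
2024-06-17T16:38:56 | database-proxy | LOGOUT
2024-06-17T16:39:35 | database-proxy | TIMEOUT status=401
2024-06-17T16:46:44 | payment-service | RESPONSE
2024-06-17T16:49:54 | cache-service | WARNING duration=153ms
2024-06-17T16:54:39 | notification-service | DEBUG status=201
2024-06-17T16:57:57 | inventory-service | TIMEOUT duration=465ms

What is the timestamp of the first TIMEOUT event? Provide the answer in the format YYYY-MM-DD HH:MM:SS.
2024-06-17 16:24:59

To find the first event:

1. Filter for all TIMEOUT events
2. Sort by timestamp
3. Select the first one
4. Timestamp: 2024-06-17 16:24:59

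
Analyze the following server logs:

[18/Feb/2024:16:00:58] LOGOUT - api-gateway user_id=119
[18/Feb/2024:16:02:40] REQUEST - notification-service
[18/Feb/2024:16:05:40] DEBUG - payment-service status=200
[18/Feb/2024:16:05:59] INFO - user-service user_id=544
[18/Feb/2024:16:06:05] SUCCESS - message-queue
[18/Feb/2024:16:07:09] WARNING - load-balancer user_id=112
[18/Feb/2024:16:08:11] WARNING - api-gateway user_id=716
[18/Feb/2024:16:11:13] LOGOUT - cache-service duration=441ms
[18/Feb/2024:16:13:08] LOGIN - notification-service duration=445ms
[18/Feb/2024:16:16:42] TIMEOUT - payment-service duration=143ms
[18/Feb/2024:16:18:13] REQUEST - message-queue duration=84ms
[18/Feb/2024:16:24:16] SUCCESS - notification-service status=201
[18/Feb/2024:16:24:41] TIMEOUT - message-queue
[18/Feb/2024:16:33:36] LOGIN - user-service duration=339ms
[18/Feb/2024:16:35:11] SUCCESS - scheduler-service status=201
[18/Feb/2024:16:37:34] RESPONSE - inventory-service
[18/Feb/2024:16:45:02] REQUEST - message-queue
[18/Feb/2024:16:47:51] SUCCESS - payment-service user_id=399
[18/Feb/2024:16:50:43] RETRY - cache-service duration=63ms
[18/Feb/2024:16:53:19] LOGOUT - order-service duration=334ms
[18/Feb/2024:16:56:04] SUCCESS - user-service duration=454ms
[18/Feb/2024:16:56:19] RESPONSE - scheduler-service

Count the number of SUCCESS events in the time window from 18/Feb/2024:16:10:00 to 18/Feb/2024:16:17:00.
0

To count events in the time window:

1. Window boundaries: 18/Feb/2024:16:10:00 to 18/Feb/2024:16:17:00
2. Filter for SUCCESS events within this window
3. Count matching events: 0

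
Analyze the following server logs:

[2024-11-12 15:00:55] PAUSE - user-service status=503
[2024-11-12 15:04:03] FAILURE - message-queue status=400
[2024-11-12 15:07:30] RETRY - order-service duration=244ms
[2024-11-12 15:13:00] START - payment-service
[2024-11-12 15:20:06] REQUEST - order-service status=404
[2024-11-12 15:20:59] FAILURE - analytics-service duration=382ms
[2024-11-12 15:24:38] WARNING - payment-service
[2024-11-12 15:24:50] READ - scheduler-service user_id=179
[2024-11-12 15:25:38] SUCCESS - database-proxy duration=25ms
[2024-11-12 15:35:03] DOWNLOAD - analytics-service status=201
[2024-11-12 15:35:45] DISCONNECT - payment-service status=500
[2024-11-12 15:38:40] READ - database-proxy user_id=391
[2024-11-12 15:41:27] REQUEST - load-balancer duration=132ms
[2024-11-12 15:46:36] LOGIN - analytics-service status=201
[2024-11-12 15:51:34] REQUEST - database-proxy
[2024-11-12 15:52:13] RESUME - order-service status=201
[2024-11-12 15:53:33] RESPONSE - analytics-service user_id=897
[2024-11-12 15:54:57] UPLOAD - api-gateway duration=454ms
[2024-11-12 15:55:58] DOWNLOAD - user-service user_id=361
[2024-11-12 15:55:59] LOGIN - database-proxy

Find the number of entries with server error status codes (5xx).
2

To find matching entries:

1. Pattern to match: server error status codes (5xx)
2. Scan each log entry for the pattern
3. Count matches: 2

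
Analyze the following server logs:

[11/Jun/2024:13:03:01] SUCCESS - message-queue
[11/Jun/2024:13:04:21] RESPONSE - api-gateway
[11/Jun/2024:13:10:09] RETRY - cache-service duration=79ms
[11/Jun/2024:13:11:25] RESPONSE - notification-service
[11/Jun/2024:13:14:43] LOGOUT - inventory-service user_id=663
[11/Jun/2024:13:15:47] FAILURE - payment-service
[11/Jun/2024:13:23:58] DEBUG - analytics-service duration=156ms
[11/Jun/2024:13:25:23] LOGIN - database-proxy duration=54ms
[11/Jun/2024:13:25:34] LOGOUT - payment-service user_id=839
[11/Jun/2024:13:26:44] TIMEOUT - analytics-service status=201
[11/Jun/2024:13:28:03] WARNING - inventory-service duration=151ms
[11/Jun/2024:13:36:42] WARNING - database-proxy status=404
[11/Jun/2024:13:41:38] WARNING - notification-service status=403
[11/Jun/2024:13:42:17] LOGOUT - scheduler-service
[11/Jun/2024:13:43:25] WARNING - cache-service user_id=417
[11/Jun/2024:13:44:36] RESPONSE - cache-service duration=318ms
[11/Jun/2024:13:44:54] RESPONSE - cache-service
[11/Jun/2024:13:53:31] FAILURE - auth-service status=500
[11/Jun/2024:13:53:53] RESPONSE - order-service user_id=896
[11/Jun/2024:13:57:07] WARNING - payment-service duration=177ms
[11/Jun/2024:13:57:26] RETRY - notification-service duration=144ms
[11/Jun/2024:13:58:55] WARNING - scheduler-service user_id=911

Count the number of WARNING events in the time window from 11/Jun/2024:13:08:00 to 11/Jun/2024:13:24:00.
0

To count events in the time window:

1. Window boundaries: 11/Jun/2024:13:08:00 to 11/Jun/2024:13:24:00
2. Filter for WARNING events within this window
3. Count matching events: 0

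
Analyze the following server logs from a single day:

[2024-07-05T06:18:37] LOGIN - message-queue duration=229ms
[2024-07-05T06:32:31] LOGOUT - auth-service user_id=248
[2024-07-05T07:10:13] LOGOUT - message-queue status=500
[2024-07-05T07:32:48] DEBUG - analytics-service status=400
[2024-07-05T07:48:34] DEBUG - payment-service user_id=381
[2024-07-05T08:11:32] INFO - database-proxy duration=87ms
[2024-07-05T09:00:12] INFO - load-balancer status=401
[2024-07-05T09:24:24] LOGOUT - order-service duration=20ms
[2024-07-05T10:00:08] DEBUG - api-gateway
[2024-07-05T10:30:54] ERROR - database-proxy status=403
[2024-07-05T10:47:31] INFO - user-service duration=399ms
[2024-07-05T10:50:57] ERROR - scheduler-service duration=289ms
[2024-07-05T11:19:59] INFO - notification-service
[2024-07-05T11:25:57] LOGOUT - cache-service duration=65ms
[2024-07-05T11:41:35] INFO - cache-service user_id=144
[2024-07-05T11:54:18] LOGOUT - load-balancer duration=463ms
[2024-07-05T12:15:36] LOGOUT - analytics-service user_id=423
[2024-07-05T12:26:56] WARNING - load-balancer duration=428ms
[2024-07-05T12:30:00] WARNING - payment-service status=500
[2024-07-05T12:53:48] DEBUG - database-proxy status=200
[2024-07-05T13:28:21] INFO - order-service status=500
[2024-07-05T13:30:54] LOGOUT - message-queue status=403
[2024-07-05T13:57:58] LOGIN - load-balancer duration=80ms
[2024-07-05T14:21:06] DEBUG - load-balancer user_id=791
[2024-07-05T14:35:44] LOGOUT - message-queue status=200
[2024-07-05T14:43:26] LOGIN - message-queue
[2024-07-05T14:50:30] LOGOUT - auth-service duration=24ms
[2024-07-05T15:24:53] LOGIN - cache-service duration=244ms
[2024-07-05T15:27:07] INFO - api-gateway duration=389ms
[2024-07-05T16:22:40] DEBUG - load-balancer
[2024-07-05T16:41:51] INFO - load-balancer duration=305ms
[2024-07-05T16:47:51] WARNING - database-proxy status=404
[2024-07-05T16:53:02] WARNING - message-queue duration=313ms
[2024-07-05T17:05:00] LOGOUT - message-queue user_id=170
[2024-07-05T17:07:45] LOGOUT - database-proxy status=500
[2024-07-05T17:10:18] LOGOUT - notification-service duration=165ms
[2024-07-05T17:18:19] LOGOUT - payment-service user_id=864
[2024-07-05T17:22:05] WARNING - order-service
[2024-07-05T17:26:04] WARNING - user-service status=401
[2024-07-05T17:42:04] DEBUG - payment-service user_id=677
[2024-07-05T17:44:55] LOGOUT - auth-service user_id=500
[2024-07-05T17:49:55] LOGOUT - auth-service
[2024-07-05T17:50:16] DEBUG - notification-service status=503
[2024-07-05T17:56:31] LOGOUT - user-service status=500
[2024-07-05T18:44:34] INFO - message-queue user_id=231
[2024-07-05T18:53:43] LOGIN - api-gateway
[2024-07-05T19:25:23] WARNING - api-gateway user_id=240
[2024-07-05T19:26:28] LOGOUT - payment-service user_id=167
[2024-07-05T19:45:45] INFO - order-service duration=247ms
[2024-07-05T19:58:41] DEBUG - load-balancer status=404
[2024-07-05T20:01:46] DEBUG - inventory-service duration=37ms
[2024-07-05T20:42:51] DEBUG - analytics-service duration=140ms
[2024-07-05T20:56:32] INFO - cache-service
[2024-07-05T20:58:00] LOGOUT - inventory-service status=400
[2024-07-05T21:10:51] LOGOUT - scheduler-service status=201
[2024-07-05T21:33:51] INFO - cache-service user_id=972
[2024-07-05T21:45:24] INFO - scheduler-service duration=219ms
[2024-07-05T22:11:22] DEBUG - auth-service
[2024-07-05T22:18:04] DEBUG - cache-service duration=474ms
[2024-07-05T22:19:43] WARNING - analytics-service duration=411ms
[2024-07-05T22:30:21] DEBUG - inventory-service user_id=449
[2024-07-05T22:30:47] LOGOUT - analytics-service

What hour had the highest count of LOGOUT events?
17

To find the peak hour:

1. Group all LOGOUT events by hour
2. Count events in each hour
3. Find hour with maximum count
4. Peak hour: 17 (with 7 events)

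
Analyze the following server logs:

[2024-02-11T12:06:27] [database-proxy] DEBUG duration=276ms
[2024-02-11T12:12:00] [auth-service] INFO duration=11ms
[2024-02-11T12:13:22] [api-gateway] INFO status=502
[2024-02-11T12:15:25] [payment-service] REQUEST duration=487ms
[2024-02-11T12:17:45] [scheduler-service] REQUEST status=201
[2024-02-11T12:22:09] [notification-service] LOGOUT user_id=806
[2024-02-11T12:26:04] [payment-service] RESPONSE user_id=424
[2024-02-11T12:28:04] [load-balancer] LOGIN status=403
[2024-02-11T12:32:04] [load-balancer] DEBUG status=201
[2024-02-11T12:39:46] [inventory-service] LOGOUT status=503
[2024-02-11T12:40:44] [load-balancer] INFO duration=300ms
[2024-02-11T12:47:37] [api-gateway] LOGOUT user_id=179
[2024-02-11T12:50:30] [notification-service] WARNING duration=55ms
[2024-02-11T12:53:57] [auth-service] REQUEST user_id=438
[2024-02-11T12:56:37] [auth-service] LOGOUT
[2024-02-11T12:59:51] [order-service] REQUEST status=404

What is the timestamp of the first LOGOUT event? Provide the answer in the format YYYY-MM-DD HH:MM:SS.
2024-02-11 12:22:09

To find the first event:

1. Filter for all LOGOUT events
2. Sort by timestamp
3. Select the first one
4. Timestamp: 2024-02-11 12:22:09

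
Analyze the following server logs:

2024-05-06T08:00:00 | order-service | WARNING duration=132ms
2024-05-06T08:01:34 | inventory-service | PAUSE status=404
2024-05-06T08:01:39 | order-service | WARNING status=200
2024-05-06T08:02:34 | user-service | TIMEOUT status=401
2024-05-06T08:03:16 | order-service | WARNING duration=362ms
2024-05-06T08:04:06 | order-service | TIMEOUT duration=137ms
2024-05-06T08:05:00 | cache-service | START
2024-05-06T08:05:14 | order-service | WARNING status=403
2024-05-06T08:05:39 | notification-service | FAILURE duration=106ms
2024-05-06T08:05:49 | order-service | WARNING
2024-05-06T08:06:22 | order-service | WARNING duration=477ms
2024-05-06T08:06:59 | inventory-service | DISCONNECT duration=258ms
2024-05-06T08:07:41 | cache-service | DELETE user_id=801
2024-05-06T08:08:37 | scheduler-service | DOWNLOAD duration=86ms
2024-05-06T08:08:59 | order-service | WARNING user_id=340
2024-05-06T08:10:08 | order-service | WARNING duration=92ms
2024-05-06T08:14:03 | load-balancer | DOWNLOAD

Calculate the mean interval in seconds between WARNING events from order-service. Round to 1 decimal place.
86.9

To calculate average interval:

1. Find all WARNING events for order-service in order
2. Calculate time gaps between consecutive events
3. Compute mean of gaps: 608 / 7 = 86.9 seconds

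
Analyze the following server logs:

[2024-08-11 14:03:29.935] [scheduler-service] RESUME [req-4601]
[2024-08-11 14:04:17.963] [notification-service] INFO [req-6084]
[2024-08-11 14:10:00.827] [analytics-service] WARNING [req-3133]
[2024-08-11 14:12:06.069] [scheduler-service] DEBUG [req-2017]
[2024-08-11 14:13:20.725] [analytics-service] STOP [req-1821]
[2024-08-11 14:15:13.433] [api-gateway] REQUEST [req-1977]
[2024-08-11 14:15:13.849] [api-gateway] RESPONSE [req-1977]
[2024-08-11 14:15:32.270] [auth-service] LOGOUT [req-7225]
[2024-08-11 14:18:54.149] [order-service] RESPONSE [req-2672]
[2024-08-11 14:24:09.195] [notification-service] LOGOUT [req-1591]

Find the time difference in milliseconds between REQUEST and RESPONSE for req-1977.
416

To calculate latency:

1. Find REQUEST with id req-1977: 2024-08-11 14:15:13.433
2. Find RESPONSE with id req-1977: 2024-08-11 14:15:13.849
3. Latency: 2024-08-11 14:15:13.849 - 2024-08-11 14:15:13.433 = 416ms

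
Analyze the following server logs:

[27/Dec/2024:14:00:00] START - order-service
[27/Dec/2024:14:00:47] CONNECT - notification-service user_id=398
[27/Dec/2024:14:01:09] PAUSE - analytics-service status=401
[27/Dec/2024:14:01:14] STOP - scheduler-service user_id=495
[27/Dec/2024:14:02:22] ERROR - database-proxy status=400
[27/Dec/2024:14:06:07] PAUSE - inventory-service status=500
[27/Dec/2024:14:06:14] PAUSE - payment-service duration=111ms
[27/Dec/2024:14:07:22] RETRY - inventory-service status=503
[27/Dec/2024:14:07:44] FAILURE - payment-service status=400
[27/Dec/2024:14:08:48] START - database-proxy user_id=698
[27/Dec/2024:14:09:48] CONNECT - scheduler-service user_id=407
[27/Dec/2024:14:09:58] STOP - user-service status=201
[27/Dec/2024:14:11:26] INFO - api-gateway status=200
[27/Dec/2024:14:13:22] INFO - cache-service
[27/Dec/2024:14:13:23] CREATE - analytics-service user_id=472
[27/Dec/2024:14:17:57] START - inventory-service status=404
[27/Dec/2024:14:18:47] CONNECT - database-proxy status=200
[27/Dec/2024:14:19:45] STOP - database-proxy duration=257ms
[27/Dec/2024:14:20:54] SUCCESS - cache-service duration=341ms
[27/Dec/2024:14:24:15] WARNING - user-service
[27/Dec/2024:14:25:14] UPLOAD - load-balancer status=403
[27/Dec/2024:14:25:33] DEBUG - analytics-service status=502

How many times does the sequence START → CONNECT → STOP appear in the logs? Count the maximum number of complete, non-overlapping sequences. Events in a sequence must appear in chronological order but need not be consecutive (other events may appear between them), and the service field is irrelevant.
3

To count sequences:

1. Look for pattern: START → CONNECT → STOP
2. Greedily scan the log in chronological order, matching each sequence element in turn (ignoring service)
3. Each time the full pattern completes, increment the count and restart matching from the next event
4. Complete non-overlapping sequences found: 3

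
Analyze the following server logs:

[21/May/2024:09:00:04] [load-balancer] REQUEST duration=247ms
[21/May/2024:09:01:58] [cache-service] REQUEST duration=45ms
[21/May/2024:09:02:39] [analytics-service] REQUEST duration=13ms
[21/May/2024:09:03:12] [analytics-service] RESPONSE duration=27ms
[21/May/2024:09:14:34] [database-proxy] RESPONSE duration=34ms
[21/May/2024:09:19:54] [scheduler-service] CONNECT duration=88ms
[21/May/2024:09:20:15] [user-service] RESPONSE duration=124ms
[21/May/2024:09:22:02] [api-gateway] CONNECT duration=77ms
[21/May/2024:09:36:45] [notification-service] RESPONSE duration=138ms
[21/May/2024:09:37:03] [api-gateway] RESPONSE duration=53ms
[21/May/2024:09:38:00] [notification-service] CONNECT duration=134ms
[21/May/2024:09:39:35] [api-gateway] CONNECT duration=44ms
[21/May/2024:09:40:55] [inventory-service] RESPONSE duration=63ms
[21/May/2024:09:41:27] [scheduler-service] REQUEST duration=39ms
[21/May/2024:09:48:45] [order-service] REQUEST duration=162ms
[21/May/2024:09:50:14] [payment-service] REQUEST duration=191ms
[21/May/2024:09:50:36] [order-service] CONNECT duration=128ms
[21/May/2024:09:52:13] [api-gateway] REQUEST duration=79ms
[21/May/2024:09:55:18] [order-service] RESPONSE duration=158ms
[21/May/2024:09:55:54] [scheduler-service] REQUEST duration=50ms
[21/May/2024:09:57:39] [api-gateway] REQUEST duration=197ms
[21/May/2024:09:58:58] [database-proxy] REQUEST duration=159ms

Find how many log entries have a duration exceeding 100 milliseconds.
10

To count timeouts:

1. Threshold: 100ms
2. Extract duration from each log entry
3. Count entries where duration > 100
4. Timeout count: 10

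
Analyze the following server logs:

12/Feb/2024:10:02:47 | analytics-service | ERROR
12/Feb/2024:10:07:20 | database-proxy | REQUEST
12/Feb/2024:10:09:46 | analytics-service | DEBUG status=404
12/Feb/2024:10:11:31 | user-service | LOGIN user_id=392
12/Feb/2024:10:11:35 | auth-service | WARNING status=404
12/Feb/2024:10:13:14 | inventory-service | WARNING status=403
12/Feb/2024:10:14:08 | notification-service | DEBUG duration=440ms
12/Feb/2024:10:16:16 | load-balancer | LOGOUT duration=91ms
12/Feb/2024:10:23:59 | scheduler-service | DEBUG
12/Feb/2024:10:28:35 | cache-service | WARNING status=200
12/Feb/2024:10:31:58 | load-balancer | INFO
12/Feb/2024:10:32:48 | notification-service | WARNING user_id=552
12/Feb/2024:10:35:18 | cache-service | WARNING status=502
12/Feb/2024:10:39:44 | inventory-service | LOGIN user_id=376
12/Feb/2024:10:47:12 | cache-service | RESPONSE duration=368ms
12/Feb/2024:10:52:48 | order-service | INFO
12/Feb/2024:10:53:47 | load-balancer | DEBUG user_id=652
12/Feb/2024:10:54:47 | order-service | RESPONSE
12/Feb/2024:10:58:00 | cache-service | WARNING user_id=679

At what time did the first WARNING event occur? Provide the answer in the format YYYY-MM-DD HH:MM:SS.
2024-02-12 10:11:35

To find the first event:

1. Filter for all WARNING events
2. Sort by timestamp
3. Select the first one
4. Timestamp: 2024-02-12 10:11:35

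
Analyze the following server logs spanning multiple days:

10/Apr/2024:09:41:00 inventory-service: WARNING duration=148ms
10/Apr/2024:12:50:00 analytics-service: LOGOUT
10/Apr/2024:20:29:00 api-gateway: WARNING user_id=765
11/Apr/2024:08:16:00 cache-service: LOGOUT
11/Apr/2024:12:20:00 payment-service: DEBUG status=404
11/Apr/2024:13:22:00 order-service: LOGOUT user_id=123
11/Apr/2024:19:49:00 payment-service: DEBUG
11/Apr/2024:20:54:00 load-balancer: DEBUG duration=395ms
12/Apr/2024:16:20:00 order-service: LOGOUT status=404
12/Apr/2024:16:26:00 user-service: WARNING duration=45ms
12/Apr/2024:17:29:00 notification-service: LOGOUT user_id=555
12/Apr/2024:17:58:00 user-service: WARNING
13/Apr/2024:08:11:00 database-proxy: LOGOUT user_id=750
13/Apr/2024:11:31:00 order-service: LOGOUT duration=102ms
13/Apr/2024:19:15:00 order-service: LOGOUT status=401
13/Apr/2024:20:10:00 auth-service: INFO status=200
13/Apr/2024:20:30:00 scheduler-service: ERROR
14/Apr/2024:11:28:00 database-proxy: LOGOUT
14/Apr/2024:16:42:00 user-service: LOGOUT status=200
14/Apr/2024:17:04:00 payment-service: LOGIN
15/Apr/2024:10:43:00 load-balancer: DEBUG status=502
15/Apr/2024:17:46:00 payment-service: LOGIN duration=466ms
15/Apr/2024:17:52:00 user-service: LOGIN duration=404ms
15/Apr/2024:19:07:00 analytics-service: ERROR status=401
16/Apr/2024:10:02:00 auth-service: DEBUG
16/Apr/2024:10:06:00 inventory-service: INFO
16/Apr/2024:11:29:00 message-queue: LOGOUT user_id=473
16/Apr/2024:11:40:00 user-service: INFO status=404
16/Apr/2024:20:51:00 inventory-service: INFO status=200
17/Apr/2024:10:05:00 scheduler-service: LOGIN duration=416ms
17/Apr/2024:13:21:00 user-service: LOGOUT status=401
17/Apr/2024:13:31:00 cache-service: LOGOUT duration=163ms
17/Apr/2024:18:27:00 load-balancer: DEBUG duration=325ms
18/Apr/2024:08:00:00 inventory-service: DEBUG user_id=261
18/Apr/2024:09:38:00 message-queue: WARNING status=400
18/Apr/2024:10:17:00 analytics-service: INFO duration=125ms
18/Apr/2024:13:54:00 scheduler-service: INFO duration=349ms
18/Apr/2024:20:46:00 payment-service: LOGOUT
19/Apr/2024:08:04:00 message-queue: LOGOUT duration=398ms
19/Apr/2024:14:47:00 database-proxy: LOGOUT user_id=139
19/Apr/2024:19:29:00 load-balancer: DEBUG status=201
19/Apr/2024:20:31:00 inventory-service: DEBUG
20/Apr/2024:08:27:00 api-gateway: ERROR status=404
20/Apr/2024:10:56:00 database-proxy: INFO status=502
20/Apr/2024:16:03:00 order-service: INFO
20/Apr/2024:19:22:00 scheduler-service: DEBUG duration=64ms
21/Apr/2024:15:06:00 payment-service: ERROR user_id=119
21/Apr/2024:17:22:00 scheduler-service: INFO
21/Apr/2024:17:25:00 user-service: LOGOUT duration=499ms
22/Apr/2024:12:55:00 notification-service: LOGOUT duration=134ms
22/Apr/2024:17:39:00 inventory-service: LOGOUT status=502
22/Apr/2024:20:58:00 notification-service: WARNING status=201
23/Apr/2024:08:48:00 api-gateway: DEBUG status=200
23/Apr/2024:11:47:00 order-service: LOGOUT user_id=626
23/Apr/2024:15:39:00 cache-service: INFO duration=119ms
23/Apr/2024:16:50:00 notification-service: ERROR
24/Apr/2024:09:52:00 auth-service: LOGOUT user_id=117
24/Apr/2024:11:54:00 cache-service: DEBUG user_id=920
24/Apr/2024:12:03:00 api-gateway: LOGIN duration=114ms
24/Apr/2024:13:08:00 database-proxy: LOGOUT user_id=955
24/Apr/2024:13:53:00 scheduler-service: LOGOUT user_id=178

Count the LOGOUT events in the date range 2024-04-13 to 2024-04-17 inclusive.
8

To filter by date range:

1. Date range: 2024-04-13 through 2024-04-17, both dates inclusive
2. Filter for LOGOUT events whose date falls in this range
3. Count matching events: 8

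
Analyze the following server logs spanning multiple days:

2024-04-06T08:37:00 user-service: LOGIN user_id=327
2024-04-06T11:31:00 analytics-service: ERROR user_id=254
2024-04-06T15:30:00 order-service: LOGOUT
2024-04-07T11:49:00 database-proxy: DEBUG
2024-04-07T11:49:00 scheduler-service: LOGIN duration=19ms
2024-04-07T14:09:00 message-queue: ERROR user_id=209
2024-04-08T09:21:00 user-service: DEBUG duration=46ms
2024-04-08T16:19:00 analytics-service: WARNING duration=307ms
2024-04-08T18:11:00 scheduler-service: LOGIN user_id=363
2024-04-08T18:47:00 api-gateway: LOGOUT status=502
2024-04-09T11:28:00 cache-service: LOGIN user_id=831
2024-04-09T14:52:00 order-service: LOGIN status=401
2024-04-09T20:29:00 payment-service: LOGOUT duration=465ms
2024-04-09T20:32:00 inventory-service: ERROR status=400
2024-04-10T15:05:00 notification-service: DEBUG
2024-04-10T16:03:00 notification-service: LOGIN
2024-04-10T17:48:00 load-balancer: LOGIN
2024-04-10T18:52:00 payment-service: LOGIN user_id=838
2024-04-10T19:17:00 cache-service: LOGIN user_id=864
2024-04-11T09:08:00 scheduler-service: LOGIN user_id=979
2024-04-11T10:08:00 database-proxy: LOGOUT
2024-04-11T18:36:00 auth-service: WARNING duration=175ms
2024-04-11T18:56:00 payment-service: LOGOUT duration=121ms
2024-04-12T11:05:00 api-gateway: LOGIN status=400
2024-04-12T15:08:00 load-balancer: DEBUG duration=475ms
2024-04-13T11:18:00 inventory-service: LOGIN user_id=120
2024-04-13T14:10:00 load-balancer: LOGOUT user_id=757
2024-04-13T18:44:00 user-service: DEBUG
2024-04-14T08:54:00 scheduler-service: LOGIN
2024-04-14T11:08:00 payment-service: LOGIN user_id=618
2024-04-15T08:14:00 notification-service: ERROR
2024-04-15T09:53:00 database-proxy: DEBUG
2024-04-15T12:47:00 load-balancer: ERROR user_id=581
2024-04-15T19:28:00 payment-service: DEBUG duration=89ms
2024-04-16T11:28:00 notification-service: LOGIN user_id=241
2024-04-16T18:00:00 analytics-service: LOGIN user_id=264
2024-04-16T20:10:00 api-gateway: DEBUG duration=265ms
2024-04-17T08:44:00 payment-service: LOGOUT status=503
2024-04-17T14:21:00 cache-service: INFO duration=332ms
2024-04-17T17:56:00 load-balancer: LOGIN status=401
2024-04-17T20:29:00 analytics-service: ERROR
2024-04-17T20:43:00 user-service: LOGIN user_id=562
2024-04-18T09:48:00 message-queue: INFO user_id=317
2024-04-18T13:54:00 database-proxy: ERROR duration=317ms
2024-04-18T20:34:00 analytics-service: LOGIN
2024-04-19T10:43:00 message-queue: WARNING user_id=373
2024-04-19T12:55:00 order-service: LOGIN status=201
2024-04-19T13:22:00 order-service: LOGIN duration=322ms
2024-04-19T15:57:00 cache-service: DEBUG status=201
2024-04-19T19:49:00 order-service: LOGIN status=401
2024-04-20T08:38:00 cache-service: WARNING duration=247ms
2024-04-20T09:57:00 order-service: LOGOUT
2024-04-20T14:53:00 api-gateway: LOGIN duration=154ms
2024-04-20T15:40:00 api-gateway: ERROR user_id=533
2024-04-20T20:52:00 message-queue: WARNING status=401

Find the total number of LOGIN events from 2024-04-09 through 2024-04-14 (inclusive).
11

To filter by date range:

1. Date range: 2024-04-09 through 2024-04-14, both dates inclusive
2. Filter for LOGIN events whose date falls in this range
3. Count matching events: 11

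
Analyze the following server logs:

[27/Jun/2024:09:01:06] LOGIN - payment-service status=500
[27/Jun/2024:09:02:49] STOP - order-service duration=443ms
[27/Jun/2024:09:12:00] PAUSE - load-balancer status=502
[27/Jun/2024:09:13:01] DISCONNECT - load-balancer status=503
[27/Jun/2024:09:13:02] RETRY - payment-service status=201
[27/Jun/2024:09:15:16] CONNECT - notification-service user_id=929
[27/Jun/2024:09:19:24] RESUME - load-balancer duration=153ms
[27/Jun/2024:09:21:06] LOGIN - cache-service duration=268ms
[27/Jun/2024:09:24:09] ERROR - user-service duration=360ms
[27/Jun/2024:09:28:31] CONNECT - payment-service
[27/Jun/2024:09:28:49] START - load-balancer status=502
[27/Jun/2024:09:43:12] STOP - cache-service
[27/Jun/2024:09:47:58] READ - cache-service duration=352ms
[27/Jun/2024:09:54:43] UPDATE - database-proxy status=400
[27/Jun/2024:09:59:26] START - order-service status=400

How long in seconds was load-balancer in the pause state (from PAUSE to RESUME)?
444

To calculate state duration:

1. Find PAUSE event for load-balancer: 27/Jun/2024:09:12:00
2. Find RESUME event for load-balancer: 27/Jun/2024:09:19:24
3. Calculate duration: 27/Jun/2024:09:19:24 - 27/Jun/2024:09:12:00 = 444 seconds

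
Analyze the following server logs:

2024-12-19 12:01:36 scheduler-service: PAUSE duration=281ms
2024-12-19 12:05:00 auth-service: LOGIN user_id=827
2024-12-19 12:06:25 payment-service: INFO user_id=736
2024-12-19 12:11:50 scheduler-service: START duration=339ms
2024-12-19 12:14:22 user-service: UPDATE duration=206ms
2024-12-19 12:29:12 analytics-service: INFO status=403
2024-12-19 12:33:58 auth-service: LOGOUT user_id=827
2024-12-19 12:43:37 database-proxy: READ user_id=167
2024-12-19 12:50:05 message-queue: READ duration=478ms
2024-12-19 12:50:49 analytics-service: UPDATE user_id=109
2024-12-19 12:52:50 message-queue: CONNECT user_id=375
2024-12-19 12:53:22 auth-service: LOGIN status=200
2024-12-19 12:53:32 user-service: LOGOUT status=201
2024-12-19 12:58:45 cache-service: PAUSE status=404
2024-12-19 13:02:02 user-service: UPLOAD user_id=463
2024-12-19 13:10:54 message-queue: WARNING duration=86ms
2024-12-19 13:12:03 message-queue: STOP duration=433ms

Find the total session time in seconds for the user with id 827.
1738

To calculate session duration:

1. Find LOGIN event for user_id=827: 2024-12-19 12:05:00
2. Find LOGOUT event for user_id=827: 2024-12-19 12:33:58
3. Session duration: 2024-12-19 12:33:58 - 2024-12-19 12:05:00 = 1738 seconds (28 minutes)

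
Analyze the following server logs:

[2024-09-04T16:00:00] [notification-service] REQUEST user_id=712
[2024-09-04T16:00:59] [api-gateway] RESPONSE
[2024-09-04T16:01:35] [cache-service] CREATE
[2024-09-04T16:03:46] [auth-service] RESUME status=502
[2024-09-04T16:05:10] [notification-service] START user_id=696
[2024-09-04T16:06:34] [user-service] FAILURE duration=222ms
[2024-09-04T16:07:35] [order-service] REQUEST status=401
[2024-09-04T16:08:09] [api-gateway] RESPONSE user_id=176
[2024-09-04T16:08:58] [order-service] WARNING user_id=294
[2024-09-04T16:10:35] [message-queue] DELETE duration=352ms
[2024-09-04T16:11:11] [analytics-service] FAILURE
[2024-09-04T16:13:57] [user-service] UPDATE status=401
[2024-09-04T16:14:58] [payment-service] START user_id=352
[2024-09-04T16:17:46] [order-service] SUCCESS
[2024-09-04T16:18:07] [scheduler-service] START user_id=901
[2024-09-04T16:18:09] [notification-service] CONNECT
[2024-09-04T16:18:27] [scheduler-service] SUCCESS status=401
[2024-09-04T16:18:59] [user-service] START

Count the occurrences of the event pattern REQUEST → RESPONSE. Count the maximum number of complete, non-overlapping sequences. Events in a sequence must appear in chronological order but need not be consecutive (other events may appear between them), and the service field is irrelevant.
2

To count sequences:

1. Look for pattern: REQUEST → RESPONSE
2. Greedily scan the log in chronological order, matching each sequence element in turn (ignoring service)
3. Each time the full pattern completes, increment the count and restart matching from the next event
4. Complete non-overlapping sequences found: 2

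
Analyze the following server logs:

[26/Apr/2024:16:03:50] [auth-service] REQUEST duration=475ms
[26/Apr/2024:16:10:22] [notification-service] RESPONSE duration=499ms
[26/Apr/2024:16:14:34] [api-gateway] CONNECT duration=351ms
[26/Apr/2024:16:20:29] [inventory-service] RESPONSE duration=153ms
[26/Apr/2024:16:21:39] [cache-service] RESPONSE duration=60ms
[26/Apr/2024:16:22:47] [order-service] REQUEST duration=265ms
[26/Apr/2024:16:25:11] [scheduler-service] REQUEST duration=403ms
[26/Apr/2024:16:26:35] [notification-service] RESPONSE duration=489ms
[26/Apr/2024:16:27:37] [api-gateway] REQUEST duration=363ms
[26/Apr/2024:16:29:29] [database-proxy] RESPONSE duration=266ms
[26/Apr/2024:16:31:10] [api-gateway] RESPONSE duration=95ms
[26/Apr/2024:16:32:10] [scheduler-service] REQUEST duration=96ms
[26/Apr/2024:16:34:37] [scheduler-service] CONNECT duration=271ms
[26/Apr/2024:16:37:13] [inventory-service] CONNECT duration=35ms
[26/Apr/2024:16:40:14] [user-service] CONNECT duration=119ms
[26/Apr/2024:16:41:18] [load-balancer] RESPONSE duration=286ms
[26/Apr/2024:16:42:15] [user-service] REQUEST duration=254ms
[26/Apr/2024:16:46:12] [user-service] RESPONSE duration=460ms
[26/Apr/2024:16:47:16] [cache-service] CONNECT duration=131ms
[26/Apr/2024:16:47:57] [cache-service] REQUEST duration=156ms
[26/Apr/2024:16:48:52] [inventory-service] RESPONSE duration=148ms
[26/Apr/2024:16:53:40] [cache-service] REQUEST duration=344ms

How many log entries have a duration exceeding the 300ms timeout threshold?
8

To count timeouts:

1. Threshold: 300ms
2. Extract duration from each log entry
3. Count entries where duration > 300
4. Timeout count: 8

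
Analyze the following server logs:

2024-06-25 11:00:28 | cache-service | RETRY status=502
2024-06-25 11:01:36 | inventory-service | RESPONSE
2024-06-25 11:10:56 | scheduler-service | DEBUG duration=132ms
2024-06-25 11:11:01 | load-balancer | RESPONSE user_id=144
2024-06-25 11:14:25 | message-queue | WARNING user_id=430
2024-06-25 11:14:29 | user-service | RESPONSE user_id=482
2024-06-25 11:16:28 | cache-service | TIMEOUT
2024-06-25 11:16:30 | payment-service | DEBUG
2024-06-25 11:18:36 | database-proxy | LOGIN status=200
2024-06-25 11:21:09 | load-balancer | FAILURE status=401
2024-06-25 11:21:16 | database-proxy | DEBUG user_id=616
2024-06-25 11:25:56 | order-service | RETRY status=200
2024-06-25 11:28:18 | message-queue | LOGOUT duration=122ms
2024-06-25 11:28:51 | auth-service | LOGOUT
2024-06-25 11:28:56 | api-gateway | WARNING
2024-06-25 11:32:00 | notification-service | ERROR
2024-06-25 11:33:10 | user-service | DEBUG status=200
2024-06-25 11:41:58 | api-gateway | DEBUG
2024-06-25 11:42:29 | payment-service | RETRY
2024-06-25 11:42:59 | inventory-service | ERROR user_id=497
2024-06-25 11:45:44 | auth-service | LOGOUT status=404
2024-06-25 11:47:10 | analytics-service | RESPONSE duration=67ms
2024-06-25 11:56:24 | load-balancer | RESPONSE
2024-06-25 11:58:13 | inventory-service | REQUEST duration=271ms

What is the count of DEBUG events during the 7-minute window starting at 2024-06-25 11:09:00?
1

To count events in the time window:

1. Window boundaries: 2024-06-25 11:09:00 to 2024-06-25 11:16:00
2. Filter for DEBUG events within this window
3. Count matching events: 1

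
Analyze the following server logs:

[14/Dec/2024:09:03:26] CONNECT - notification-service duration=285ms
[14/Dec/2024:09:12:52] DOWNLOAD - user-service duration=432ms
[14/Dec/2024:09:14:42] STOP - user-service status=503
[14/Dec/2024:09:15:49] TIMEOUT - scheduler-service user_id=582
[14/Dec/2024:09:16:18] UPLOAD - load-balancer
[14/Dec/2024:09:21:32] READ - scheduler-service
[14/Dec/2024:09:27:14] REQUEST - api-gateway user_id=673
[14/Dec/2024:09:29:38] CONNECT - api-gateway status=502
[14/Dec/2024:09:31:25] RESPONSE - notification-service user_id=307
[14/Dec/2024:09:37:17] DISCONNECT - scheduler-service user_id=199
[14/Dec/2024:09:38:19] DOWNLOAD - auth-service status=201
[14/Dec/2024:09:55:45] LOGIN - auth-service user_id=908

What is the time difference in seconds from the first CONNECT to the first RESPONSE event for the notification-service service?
1679

To find the time between events:

1. Locate the first CONNECT event for notification-service: 14/Dec/2024:09:03:26
2. Locate the first RESPONSE event for notification-service: 14/Dec/2024:09:31:25
3. Calculate the difference: 14/Dec/2024:09:31:25 - 14/Dec/2024:09:03:26 = 1679 seconds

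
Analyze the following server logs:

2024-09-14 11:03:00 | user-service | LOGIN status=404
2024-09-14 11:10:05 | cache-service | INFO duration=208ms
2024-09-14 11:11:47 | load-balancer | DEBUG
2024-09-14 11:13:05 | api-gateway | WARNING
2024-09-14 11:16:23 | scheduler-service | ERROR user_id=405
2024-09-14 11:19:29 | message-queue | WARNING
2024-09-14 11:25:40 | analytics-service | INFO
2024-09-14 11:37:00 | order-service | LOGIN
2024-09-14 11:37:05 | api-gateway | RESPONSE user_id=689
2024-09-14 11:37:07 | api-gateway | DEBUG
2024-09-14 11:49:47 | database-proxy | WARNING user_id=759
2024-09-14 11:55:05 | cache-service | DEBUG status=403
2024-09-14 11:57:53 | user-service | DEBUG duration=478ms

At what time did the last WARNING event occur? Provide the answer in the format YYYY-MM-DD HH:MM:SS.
2024-09-14 11:49:47

To find the last event:

1. Filter for all WARNING events
2. Sort by timestamp
3. Select the last one
4. Timestamp: 2024-09-14 11:49:47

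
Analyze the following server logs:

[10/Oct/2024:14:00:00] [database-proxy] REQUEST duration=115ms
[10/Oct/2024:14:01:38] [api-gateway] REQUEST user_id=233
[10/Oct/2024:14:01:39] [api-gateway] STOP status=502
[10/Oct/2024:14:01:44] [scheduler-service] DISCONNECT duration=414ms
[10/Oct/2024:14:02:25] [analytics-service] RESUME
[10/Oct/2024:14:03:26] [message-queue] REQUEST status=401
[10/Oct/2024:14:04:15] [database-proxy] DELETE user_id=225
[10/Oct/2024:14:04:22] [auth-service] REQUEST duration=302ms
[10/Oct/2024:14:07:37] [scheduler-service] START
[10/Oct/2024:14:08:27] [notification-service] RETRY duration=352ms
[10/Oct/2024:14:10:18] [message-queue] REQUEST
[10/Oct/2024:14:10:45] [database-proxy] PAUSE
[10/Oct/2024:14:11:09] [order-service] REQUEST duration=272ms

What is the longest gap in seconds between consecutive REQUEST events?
356

To find the longest gap:

1. Extract all REQUEST events in chronological order
2. Calculate time differences between consecutive events
3. Find the maximum difference
4. Longest gap: 356 seconds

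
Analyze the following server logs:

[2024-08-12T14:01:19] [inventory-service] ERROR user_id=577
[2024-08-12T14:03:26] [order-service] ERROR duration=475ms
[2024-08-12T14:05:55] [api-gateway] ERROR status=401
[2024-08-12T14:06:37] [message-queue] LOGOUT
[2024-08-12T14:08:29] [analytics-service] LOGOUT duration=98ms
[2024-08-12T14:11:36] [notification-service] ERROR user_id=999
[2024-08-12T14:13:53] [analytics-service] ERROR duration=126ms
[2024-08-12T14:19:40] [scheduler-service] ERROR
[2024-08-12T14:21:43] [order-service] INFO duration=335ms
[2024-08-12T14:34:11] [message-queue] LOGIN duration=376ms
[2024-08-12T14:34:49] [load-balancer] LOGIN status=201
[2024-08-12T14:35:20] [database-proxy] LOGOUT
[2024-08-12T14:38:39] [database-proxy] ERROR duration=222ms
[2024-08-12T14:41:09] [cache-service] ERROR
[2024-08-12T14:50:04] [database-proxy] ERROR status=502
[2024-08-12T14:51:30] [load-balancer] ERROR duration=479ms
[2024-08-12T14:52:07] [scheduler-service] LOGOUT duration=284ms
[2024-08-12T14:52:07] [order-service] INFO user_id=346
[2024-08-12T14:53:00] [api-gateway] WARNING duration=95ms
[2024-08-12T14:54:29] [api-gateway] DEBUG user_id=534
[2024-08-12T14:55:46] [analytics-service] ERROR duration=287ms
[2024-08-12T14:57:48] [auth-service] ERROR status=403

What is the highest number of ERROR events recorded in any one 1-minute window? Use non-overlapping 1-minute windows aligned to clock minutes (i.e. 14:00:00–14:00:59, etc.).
1

To find the burst window:

1. Divide the log period into non-overlapping 1-minute windows starting at 14:00
2. Count ERROR events in each window
3. Find the window with maximum count
4. Maximum events in a window: 1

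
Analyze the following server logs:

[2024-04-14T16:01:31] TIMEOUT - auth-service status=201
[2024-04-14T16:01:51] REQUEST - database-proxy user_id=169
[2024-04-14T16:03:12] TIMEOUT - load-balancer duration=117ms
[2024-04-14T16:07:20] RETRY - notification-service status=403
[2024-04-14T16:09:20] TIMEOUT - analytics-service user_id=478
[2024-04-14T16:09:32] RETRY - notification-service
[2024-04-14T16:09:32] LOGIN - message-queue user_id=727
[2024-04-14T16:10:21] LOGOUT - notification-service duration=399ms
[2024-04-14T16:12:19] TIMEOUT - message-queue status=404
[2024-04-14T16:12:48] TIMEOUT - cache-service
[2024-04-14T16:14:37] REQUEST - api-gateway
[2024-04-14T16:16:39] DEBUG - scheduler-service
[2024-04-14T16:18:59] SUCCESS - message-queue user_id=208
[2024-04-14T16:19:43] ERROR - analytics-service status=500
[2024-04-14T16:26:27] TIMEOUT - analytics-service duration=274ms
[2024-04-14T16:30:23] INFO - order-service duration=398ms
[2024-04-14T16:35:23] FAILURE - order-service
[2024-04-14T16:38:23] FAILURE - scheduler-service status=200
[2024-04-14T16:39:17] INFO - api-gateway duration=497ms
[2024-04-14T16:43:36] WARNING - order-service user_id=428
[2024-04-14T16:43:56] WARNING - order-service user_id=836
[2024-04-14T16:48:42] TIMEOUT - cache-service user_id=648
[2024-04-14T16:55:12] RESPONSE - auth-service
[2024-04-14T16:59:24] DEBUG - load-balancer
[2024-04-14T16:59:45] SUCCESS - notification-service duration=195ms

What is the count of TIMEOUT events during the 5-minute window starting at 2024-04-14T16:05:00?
1

To count events in the time window:

1. Window boundaries: 2024-04-14T16:05:00 to 2024-04-14T16:10:00
2. Filter for TIMEOUT events within this window
3. Count matching events: 1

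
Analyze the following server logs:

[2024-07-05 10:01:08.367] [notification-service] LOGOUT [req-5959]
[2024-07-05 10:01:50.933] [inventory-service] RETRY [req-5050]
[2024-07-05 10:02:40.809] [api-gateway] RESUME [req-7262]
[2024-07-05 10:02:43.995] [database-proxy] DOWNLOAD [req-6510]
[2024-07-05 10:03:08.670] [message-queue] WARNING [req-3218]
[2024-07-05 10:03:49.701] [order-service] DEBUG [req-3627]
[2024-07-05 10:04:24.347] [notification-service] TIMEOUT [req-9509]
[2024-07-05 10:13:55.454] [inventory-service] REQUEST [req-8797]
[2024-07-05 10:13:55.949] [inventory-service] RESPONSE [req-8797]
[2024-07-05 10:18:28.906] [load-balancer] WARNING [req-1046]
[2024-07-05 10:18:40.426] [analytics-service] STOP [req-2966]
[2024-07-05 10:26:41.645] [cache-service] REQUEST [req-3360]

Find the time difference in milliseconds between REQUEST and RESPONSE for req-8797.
495

To calculate latency:

1. Find REQUEST with id req-8797: 2024-07-05 10:13:55.454
2. Find RESPONSE with id req-8797: 2024-07-05 10:13:55.949
3. Latency: 2024-07-05 10:13:55.949 - 2024-07-05 10:13:55.454 = 495ms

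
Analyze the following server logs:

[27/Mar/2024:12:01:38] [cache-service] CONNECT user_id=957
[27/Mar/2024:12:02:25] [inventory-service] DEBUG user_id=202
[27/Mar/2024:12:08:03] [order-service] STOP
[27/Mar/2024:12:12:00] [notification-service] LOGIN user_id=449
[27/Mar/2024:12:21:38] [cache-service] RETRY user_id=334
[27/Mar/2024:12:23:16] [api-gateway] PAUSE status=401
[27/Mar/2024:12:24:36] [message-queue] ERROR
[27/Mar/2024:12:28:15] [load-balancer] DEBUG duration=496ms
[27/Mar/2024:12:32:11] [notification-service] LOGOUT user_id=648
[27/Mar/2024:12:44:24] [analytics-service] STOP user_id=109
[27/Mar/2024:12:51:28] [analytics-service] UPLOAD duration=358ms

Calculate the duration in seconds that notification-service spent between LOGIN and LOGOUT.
1211

To calculate state duration:

1. Find LOGIN event for notification-service: 27/Mar/2024:12:12:00
2. Find LOGOUT event for notification-service: 27/Mar/2024:12:32:11
3. Calculate duration: 27/Mar/2024:12:32:11 - 27/Mar/2024:12:12:00 = 1211 seconds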